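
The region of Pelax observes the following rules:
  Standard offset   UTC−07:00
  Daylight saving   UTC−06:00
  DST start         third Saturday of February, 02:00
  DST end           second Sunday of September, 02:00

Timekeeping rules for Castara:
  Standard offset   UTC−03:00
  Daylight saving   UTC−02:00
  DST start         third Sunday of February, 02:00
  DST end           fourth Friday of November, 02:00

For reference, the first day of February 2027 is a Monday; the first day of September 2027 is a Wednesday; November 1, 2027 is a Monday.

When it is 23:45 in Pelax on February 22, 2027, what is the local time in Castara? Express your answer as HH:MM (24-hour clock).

03:45

1 February 2027 is a Monday, so the first Saturday is February 6 and the third is February 20.
1 September 2027 is a Wednesday, so the first Sunday is September 5 and the second is September 12.
February 22, 2027 lies within the daylight-saving period (20 February – 12 September), so Pelax is on daylight time, UTC−06:00.
23:45 Pelax + 6h = 05:45 UTC (rolling into the next day, 23 February 2027).
1 February 2027 is a Monday, so the first Sunday is February 7 and the third is February 21.
1 November 2027 is a Monday, so the first Friday is November 5 and the fourth is November 26.
At the standard offset (UTC−03:00), 05:45 UTC − 3h = 02:45 Castara standard time.
The standard-time date in Castara, February 23, 2027, falls between 21 February and 26 November, so daylight saving is in effect and Castara is at UTC−02:00.
05:45 UTC − 2h = 03:45 Castara.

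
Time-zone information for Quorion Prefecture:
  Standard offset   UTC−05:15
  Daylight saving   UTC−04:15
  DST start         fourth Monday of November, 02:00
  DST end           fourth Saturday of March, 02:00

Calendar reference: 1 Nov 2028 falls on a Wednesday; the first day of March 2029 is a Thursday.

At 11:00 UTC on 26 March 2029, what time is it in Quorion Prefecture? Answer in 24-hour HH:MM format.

1 November 2028 is a Wednesday, so the first Monday is November 6 and the fourth is November 27.
1 March 2029 is a Thursday, so the first Saturday is March 3 and the fourth is March 24.
At the standard offset (UTC−05:15), 11:00 UTC − 5h15m = 05:45 Quorion Prefecture standard time.
Daylight saving runs 27 November 2028 – 24 March 2029; the standard-time date in Quorion Prefecture, 26 March 2029, is outside that window, so Quorion Prefecture is on standard time at UTC−05:15.
11:00 UTC − 5h15m = 05:45 local.

05:45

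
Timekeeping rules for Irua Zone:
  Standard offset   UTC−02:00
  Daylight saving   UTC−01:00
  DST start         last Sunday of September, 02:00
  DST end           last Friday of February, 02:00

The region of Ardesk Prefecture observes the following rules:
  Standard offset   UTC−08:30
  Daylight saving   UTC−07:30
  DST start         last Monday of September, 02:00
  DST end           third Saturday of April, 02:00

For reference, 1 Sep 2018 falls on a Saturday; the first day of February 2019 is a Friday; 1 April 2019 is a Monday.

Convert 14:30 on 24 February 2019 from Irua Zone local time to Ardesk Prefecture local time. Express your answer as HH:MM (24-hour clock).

1 September 2018 is a Saturday, so Sundays fall on 2, 9, 16, 23, 30; the last is September 30.
1 February 2019 is a Friday, so Fridays fall on 1, 8, 15, 22; the last is February 22.
24 February 2019 does not fall between 30 September 2018 and 22 February 2019, so daylight saving is not in effect and Irua Zone is at UTC−02:00.
14:30 Irua Zone + 2h = 16:30 UTC.
1 September 2018 is a Saturday, so Mondays fall on 3, 10, 17, 24; the last is September 24.
1 April 2019 is a Monday, so the first Saturday is April 6 and the third is April 20.
At the standard offset (UTC−08:30), 16:30 UTC − 8h30m = 08:00 Ardesk Prefecture standard time.
The standard-time date in Ardesk Prefecture, 24 February 2019, falls between 24 September 2018 and 20 April 2019, so daylight saving is in effect and Ardesk Prefecture is at UTC−07:30.
16:30 UTC − 7h30m = 09:00 Ardesk Prefecture.

09:00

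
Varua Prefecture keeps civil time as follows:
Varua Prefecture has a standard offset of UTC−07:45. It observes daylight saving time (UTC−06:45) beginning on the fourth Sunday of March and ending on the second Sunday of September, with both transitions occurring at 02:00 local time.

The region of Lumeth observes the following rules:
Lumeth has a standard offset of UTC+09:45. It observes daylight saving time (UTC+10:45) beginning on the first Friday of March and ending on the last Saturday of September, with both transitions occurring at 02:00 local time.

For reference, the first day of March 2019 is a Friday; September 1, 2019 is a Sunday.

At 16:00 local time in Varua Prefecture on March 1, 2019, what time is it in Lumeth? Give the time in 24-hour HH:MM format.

1 March 2019 is a Friday, so the first Sunday is March 3 and the fourth is March 24.
1 September 2019 is a Sunday, so the first Sunday is September 1 and the second is September 8.
Daylight saving runs 24 March – 8 September; March 1, 2019 is outside that window, so Varua Prefecture is on standard time at UTC−07:45.
16:00 Varua Prefecture + 7h45m = 23:45 UTC.
1 March 2019 is a Friday, so the first Friday is March 1.
1 September 2019 is a Sunday, so Saturdays fall on 7, 14, 21, 28; the last is September 28.
At the standard offset (UTC+09:45), 23:45 UTC + 9h45m = 09:30 Lumeth standard time (rolling into the next day, 2 March 2019).
The standard-time date in Lumeth, March 2, 2019, falls between 1 March and 28 September, so daylight saving is in effect and Lumeth is at UTC+10:45.
23:45 UTC + 10h45m = 10:30 Lumeth (rolling into the next day, 2 March 2019).

10:30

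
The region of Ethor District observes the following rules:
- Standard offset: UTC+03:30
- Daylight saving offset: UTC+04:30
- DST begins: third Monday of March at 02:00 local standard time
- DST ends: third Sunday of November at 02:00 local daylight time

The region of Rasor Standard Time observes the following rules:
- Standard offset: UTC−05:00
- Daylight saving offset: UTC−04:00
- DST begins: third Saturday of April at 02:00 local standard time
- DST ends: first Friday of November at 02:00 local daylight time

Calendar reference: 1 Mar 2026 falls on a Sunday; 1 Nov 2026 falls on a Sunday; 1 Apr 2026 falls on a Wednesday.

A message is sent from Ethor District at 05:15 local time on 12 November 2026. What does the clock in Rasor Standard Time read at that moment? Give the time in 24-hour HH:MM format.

19:45

1 March 2026 is a Sunday, so the first Monday is March 2 and the third is March 16.
1 November 2026 is a Sunday, so the first Sunday is November 1 and the third is November 15.
Daylight saving runs 16 March – 15 November; 12 November 2026 is inside that window, so Ethor District is at UTC+04:30.
05:15 Ethor District − 4h30m = 00:45 UTC.
1 April 2026 is a Wednesday, so the first Saturday is April 4 and the third is April 18.
1 November 2026 is a Sunday, so the first Friday is November 6.
At the standard offset (UTC−05:00), 00:45 UTC − 5h = 19:45 Rasor Standard Time standard time (rolling into the previous day, 11 November 2026).
Daylight saving runs 18 April – 6 November; the standard-time date in Rasor Standard Time, 11 November 2026, is outside that window, so Rasor Standard Time is on standard time at UTC−05:00.
00:45 UTC − 5h = 19:45 Rasor Standard Time (rolling into the previous day, 11 November 2026).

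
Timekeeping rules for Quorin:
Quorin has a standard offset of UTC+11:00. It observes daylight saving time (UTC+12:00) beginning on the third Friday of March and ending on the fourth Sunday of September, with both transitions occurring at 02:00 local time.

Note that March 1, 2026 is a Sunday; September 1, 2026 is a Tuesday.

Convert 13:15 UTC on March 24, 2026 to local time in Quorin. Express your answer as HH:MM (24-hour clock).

01:15

1 March 2026 is a Sunday, so the first Friday is March 6 and the third is March 20.
1 September 2026 is a Tuesday, so the first Sunday is September 6 and the fourth is September 27.
At the standard offset (UTC+11:00), 13:15 UTC + 11h = 00:15 Quorin standard time (rolling into the next day, 25 March 2026).
The standard-time date in Quorin, March 25, 2026, lies within the daylight-saving period (20 March – 27 September), so Quorin is on daylight time, UTC+12:00.
13:15 UTC + 12h = 01:15 local (rolling into the next day, 25 March 2026).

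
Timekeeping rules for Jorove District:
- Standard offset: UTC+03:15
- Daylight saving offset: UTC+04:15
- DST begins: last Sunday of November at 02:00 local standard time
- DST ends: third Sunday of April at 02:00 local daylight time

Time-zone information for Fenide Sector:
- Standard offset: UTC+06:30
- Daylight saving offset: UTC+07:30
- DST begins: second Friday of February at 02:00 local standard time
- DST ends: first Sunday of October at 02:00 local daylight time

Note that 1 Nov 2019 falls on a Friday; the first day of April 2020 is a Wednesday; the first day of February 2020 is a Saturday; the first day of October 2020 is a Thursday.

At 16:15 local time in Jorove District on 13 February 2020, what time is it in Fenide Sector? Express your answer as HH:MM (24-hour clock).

18:30

1 November 2019 is a Friday, so Sundays fall on 3, 10, 17, 24; the last is November 24.
1 April 2020 is a Wednesday, so the first Sunday is April 5 and the third is April 19.
Daylight saving runs 24 November 2019 – 19 April 2020; 13 February 2020 is inside that window, so Jorove District is at UTC+04:15.
16:15 Jorove District − 4h15m = 12:00 UTC.
1 February 2020 is a Saturday, so the first Friday is February 7 and the second is February 14.
1 October 2020 is a Thursday, so the first Sunday is October 4.
At the standard offset (UTC+06:30), 12:00 UTC + 6h30m = 18:30 Fenide Sector standard time.
Daylight saving runs 14 February – 4 October; the standard-time date in Fenide Sector, 13 February 2020, is outside that window, so Fenide Sector is on standard time at UTC+06:30.
12:00 UTC + 6h30m = 18:30 Fenide Sector.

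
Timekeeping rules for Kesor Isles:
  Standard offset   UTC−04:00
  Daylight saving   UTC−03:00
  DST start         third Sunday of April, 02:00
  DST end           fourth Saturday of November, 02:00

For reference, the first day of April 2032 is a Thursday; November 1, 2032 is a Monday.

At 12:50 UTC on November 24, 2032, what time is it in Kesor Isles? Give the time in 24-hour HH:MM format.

09:50

1 April 2032 is a Thursday, so the first Sunday is April 4 and the third is April 18.
1 November 2032 is a Monday, so the first Saturday is November 6 and the fourth is November 27.
At the standard offset (UTC−04:00), 12:50 UTC − 4h = 08:50 Kesor Isles standard time.
Daylight saving runs 18 April – 27 November; the standard-time date in Kesor Isles, November 24, 2032, is inside that window, so Kesor Isles is at UTC−03:00.
12:50 UTC − 3h = 09:50 local.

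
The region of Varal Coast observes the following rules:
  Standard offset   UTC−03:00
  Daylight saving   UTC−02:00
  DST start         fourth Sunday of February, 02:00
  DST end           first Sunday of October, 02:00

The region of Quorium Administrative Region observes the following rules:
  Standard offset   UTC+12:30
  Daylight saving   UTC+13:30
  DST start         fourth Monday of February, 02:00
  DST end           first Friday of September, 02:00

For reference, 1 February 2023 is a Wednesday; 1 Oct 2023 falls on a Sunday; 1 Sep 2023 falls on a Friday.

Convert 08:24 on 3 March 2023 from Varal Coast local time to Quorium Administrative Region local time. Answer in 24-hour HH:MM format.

23:54

1 February 2023 is a Wednesday, so the first Sunday is February 5 and the fourth is February 26.
1 October 2023 is a Sunday, so the first Sunday is October 1.
Daylight saving runs 26 February – 1 October; 3 March 2023 is inside that window, so Varal Coast is at UTC−02:00.
08:24 Varal Coast + 2h = 10:24 UTC.
1 February 2023 is a Wednesday, so the first Monday is February 6 and the fourth is February 27.
1 September 2023 is a Friday, so the first Friday is September 1.
At the standard offset (UTC+12:30), 10:24 UTC + 12h30m = 22:54 Quorium Administrative Region standard time.
The standard-time date in Quorium Administrative Region, 3 March 2023, lies within the daylight-saving period (27 February – 1 September), so Quorium Administrative Region is on daylight time, UTC+13:30.
10:24 UTC + 13h30m = 23:54 Quorium Administrative Region.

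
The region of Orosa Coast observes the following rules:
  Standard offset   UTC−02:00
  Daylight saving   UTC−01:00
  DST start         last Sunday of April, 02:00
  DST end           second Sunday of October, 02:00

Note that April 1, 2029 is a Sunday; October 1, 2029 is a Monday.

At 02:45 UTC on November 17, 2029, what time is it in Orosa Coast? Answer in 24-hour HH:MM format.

00:45

1 April 2029 is a Sunday, so Sundays fall on 1, 8, 15, 22, 29; the last is April 29.
1 October 2029 is a Monday, so the first Sunday is October 7 and the second is October 14.
At the standard offset (UTC−02:00), 02:45 UTC − 2h = 00:45 Orosa Coast standard time.
The standard-time date in Orosa Coast, November 17, 2029, is outside the daylight-saving period (29 April – 14 October), so Orosa Coast is on standard time, UTC−02:00.
02:45 UTC − 2h = 00:45 local.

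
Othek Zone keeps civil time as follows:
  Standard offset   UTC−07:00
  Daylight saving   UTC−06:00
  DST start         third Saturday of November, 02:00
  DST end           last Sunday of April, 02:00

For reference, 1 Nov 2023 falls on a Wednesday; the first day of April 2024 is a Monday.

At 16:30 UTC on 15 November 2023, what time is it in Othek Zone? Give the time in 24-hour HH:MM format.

1 November 2023 is a Wednesday, so the first Saturday is November 4 and the third is November 18.
1 April 2024 is a Monday, so Sundays fall on 7, 14, 21, 28; the last is April 28.
At the standard offset (UTC−07:00), 16:30 UTC − 7h = 09:30 Othek Zone standard time.
Daylight saving runs 18 November 2023 – 28 April 2024; the standard-time date in Othek Zone, 15 November 2023, is outside that window, so Othek Zone is on standard time at UTC−07:00.
16:30 UTC − 7h = 09:30 local.

09:30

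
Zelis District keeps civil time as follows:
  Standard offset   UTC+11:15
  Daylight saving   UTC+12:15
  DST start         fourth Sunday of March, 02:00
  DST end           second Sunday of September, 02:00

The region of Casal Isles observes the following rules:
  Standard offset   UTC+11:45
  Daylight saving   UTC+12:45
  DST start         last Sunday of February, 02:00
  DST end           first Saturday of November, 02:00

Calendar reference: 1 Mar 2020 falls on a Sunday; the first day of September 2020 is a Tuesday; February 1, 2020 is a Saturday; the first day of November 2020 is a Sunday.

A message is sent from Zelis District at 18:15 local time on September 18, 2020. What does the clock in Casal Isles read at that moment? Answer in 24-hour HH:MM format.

1 March 2020 is a Sunday, so the first Sunday is March 1 and the fourth is March 22.
1 September 2020 is a Tuesday, so the first Sunday is September 6 and the second is September 13.
Daylight saving runs 22 March – 13 September; September 18, 2020 is outside that window, so Zelis District is on standard time at UTC+11:15.
18:15 Zelis District − 11h15m = 07:00 UTC.
1 February 2020 is a Saturday, so Sundays fall on 2, 9, 16, 23; the last is February 23.
1 November 2020 is a Sunday, so the first Saturday is November 7.
At the standard offset (UTC+11:45), 07:00 UTC + 11h45m = 18:45 Casal Isles standard time.
The standard-time date in Casal Isles, September 18, 2020, lies within the daylight-saving period (23 February – 7 November), so Casal Isles is on daylight time, UTC+12:45.
07:00 UTC + 12h45m = 19:45 Casal Isles.

19:45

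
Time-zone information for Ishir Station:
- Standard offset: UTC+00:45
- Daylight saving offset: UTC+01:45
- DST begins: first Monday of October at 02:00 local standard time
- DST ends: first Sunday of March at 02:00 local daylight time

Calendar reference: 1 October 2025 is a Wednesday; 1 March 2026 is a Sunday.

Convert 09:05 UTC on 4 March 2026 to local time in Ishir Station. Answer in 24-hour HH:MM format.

1 October 2025 is a Wednesday, so the first Monday is October 6.
1 March 2026 is a Sunday, so the first Sunday is March 1.
At the standard offset (UTC+00:45), 09:05 UTC + 0h45m = 09:50 Ishir Station standard time.
Daylight saving runs 6 October 2025 – 1 March 2026; the standard-time date in Ishir Station, 4 March 2026, is outside that window, so Ishir Station is on standard time at UTC+00:45.
09:05 UTC + 0h45m = 09:50 local.

09:50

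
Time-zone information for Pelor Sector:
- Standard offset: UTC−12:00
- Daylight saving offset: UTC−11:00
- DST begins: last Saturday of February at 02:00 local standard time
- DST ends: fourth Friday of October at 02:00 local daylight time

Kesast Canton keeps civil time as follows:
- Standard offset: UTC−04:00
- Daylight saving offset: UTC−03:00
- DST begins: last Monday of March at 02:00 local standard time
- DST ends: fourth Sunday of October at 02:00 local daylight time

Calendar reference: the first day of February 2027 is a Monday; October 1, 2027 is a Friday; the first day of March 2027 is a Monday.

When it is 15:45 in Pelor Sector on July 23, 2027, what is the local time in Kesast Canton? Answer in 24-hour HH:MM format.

1 February 2027 is a Monday, so Saturdays fall on 6, 13, 20, 27; the last is February 27.
1 October 2027 is a Friday, so the first Friday is October 1 and the fourth is October 22.
July 23, 2027 falls between 27 February and 22 October, so daylight saving is in effect and Pelor Sector is at UTC−11:00.
15:45 Pelor Sector + 11h = 02:45 UTC (rolling into the next day, 24 July 2027).
1 March 2027 is a Monday, so Mondays fall on 1, 8, 15, 22, 29; the last is March 29.
1 October 2027 is a Friday, so the first Sunday is October 3 and the fourth is October 24.
At the standard offset (UTC−04:00), 02:45 UTC − 4h = 22:45 Kesast Canton standard time (rolling into the previous day, 23 July 2027).
Daylight saving runs 29 March – 24 October; the standard-time date in Kesast Canton, July 23, 2027, is inside that window, so Kesast Canton is at UTC−03:00.
02:45 UTC − 3h = 23:45 Kesast Canton (rolling into the previous day, 23 July 2027).

23:45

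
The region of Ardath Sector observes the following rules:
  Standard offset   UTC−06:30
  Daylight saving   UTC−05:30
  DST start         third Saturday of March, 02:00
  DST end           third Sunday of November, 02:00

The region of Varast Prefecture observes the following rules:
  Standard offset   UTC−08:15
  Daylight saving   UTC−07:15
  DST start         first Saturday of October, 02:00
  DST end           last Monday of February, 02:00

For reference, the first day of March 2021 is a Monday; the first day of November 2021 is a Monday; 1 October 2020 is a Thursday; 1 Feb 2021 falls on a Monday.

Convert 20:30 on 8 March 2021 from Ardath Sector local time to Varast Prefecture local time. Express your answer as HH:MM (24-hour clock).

18:45

1 March 2021 is a Monday, so the first Saturday is March 6 and the third is March 20.
1 November 2021 is a Monday, so the first Sunday is November 7 and the third is November 21.
Daylight saving runs 20 March – 21 November; 8 March 2021 is outside that window, so Ardath Sector is on standard time at UTC−06:30.
20:30 Ardath Sector + 6h30m = 03:00 UTC (rolling into the next day, 9 March 2021).
1 October 2020 is a Thursday, so the first Saturday is October 3.
1 February 2021 is a Monday, so Mondays fall on 1, 8, 15, 22; the last is February 22.
At the standard offset (UTC−08:15), 03:00 UTC − 8h15m = 18:45 Varast Prefecture standard time (rolling into the previous day, 8 March 2021).
The standard-time date in Varast Prefecture, 8 March 2021, is outside the daylight-saving period (3 October 2020 – 22 February 2021), so Varast Prefecture is on standard time, UTC−08:15.
03:00 UTC − 8h15m = 18:45 Varast Prefecture (rolling into the previous day, 8 March 2021).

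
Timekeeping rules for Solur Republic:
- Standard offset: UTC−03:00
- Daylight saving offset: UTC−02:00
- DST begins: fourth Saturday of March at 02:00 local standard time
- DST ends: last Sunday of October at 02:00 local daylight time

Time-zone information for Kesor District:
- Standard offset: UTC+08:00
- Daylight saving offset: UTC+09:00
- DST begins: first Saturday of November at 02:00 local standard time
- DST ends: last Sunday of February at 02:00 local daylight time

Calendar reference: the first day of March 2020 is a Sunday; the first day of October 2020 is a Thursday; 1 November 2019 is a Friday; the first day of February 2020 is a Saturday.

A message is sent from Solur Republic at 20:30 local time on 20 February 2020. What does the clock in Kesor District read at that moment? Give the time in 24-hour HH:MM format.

1 March 2020 is a Sunday, so the first Saturday is March 7 and the fourth is March 28.
1 October 2020 is a Thursday, so Sundays fall on 4, 11, 18, 25; the last is October 25.
20 February 2020 does not fall between 28 March and 25 October, so daylight saving is not in effect and Solur Republic is at UTC−03:00.
20:30 Solur Republic + 3h = 23:30 UTC.
1 November 2019 is a Friday, so the first Saturday is November 2.
1 February 2020 is a Saturday, so Sundays fall on 2, 9, 16, 23; the last is February 23.
At the standard offset (UTC+08:00), 23:30 UTC + 8h = 07:30 Kesor District standard time (rolling into the next day, 21 February 2020).
The standard-time date in Kesor District, 21 February 2020, falls between 2 November 2019 and 23 February 2020, so daylight saving is in effect and Kesor District is at UTC+09:00.
23:30 UTC + 9h = 08:30 Kesor District (rolling into the next day, 21 February 2020).

08:30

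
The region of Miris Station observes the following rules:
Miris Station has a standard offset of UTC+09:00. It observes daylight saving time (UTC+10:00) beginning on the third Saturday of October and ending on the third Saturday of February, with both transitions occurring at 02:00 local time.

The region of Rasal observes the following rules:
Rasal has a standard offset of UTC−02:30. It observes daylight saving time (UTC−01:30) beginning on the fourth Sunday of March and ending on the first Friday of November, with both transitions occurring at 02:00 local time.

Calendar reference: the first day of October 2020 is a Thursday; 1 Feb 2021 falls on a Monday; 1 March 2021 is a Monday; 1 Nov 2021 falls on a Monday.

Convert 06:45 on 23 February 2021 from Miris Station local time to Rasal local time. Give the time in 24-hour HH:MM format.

1 October 2020 is a Thursday, so the first Saturday is October 3 and the third is October 17.
1 February 2021 is a Monday, so the first Saturday is February 6 and the third is February 20.
23 February 2021 does not fall between 17 October 2020 and 20 February 2021, so daylight saving is not in effect and Miris Station is at UTC+09:00.
06:45 Miris Station − 9h = 21:45 UTC (rolling into the previous day, 22 February 2021).
1 March 2021 is a Monday, so the first Sunday is March 7 and the fourth is March 28.
1 November 2021 is a Monday, so the first Friday is November 5.
At the standard offset (UTC−02:30), 21:45 UTC − 2h30m = 19:15 Rasal standard time.
The standard-time date in Rasal, 22 February 2021, does not fall between 28 March and 5 November, so daylight saving is not in effect and Rasal is at UTC−02:30.
21:45 UTC − 2h30m = 19:15 Rasal.

19:15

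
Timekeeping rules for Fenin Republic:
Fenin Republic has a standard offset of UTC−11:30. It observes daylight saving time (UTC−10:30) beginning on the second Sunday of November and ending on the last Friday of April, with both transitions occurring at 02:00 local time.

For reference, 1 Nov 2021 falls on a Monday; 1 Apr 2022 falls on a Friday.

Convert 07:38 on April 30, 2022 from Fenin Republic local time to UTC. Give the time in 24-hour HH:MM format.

1 November 2021 is a Monday, so the first Sunday is November 7 and the second is November 14.
1 April 2022 is a Friday, so Fridays fall on 1, 8, 15, 22, 29; the last is April 29.
Daylight saving runs 14 November 2021 – 29 April 2022; April 30, 2022 is outside that window, so Fenin Republic is on standard time at UTC−11:30.
07:38 local + 11h30m = 19:08 UTC.

19:08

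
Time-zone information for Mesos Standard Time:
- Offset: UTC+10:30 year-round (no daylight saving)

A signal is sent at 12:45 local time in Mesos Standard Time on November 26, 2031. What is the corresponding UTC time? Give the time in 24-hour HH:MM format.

Mesos Standard Time stays on UTC+10:30 all year.
12:45 local − 10h30m = 02:15 UTC.

02:15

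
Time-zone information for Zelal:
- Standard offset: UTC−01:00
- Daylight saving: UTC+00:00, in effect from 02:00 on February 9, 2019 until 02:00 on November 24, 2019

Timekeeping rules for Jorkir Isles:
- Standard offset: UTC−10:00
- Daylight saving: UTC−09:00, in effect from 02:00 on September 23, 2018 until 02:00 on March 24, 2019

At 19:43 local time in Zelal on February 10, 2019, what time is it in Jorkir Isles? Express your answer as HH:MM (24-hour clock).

Daylight saving runs 9 February – 24 November; February 10, 2019 is inside that window, so Zelal is at UTC+00:00.
19:43 Zelal − 0h = 19:43 UTC.
At the standard offset (UTC−10:00), 19:43 UTC − 10h = 09:43 Jorkir Isles standard time.
The standard-time date in Jorkir Isles, February 10, 2019, lies within the daylight-saving period (23 September 2018 – 24 March 2019), so Jorkir Isles is on daylight time, UTC−09:00.
19:43 UTC − 9h = 10:43 Jorkir Isles.

10:43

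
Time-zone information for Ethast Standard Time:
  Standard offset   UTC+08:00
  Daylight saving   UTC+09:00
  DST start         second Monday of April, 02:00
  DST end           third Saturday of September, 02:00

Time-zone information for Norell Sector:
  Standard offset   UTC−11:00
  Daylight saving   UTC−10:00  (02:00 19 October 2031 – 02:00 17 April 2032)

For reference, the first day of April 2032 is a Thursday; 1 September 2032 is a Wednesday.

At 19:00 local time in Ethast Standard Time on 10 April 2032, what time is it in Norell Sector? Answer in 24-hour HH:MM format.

1 April 2032 is a Thursday, so the first Monday is April 5 and the second is April 12.
1 September 2032 is a Wednesday, so the first Saturday is September 4 and the third is September 18.
10 April 2032 does not fall between 12 April and 18 September, so daylight saving is not in effect and Ethast Standard Time is at UTC+08:00.
19:00 Ethast Standard Time − 8h = 11:00 UTC.
At the standard offset (UTC−11:00), 11:00 UTC − 11h = 00:00 Norell Sector standard time.
The standard-time date in Norell Sector, 10 April 2032, falls between 19 October 2031 and 17 April 2032, so daylight saving is in effect and Norell Sector is at UTC−10:00.
11:00 UTC − 10h = 01:00 Norell Sector.

01:00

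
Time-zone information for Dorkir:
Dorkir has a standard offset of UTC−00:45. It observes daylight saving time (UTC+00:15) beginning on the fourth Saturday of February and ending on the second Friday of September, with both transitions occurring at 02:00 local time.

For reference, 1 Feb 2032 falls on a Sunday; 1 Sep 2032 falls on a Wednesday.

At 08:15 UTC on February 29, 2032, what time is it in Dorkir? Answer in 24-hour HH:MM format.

1 February 2032 is a Sunday, so the first Saturday is February 7 and the fourth is February 28.
1 September 2032 is a Wednesday, so the first Friday is September 3 and the second is September 10.
At the standard offset (UTC−00:45), 08:15 UTC − 0h45m = 07:30 Dorkir standard time.
The standard-time date in Dorkir, February 29, 2032, falls between 28 February and 10 September, so daylight saving is in effect and Dorkir is at UTC+00:15.
08:15 UTC + 0h15m = 08:30 local.

08:30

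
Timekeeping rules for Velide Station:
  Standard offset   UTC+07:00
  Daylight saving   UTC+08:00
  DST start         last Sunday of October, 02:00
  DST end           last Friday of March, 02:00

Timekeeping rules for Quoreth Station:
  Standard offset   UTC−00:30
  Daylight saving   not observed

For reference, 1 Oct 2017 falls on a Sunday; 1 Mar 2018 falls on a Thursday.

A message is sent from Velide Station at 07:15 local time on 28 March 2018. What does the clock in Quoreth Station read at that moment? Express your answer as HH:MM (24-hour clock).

1 October 2017 is a Sunday, so Sundays fall on 1, 8, 15, 22, 29; the last is October 29.
1 March 2018 is a Thursday, so Fridays fall on 2, 9, 16, 23, 30; the last is March 30.
28 March 2018 lies within the daylight-saving period (29 October 2017 – 30 March 2018), so Velide Station is on daylight time, UTC+08:00.
07:15 Velide Station − 8h = 23:15 UTC (rolling into the previous day, 27 March 2018).
Quoreth Station stays on UTC−00:30 all year.
23:15 UTC − 0h30m = 22:45 Quoreth Station.

22:45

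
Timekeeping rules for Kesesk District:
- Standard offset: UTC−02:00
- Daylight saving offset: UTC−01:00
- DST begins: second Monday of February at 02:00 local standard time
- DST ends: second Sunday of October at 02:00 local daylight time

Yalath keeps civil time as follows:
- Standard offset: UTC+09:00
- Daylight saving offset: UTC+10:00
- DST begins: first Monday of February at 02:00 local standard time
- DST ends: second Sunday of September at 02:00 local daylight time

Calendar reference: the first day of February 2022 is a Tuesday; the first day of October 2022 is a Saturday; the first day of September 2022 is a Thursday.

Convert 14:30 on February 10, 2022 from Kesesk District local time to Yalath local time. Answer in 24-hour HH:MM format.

1 February 2022 is a Tuesday, so the first Monday is February 7 and the second is February 14.
1 October 2022 is a Saturday, so the first Sunday is October 2 and the second is October 9.
February 10, 2022 does not fall between 14 February and 9 October, so daylight saving is not in effect and Kesesk District is at UTC−02:00.
14:30 Kesesk District + 2h = 16:30 UTC.
1 February 2022 is a Tuesday, so the first Monday is February 7.
1 September 2022 is a Thursday, so the first Sunday is September 4 and the second is September 11.
At the standard offset (UTC+09:00), 16:30 UTC + 9h = 01:30 Yalath standard time (rolling into the next day, 11 February 2022).
Daylight saving runs 7 February – 11 September; the standard-time date in Yalath, February 11, 2022, is inside that window, so Yalath is at UTC+10:00.
16:30 UTC + 10h = 02:30 Yalath (rolling into the next day, 11 February 2022).

02:30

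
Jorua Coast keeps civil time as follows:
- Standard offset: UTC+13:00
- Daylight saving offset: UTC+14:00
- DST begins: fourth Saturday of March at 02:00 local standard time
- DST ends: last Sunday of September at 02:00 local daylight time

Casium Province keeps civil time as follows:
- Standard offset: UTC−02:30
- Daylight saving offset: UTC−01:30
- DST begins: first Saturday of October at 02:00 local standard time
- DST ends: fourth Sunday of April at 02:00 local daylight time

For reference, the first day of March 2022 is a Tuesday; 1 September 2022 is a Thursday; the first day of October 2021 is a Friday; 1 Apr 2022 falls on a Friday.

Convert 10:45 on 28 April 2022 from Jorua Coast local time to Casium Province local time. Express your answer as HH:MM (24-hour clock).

1 March 2022 is a Tuesday, so the first Saturday is March 5 and the fourth is March 26.
1 September 2022 is a Thursday, so Sundays fall on 4, 11, 18, 25; the last is September 25.
28 April 2022 falls between 26 March and 25 September, so daylight saving is in effect and Jorua Coast is at UTC+14:00.
10:45 Jorua Coast − 14h = 20:45 UTC (rolling into the previous day, 27 April 2022).
1 October 2021 is a Friday, so the first Saturday is October 2.
1 April 2022 is a Friday, so the first Sunday is April 3 and the fourth is April 24.
At the standard offset (UTC−02:30), 20:45 UTC − 2h30m = 18:15 Casium Province standard time.
Daylight saving runs 2 October 2021 – 24 April 2022; the standard-time date in Casium Province, 27 April 2022, is outside that window, so Casium Province is on standard time at UTC−02:30.
20:45 UTC − 2h30m = 18:15 Casium Province.

18:15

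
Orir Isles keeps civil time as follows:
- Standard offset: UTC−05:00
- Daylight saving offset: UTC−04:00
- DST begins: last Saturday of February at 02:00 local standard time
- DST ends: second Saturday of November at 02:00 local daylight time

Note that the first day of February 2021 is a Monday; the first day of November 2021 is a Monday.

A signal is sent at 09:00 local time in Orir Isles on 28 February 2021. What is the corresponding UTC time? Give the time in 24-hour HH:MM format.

13:00

1 February 2021 is a Monday, so Saturdays fall on 6, 13, 20, 27; the last is February 27.
1 November 2021 is a Monday, so the first Saturday is November 6 and the second is November 13.
Daylight saving runs 27 February – 13 November; 28 February 2021 is inside that window, so Orir Isles is at UTC−04:00.
09:00 local + 4h = 13:00 UTC.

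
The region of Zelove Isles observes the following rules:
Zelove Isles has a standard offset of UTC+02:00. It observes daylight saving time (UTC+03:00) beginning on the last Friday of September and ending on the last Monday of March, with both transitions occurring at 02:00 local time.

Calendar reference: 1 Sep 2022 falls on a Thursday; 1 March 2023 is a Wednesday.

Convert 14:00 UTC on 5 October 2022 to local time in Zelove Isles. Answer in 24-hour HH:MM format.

17:00

1 September 2022 is a Thursday, so Fridays fall on 2, 9, 16, 23, 30; the last is September 30.
1 March 2023 is a Wednesday, so Mondays fall on 6, 13, 20, 27; the last is March 27.
At the standard offset (UTC+02:00), 14:00 UTC + 2h = 16:00 Zelove Isles standard time.
The standard-time date in Zelove Isles, 5 October 2022, lies within the daylight-saving period (30 September 2022 – 27 March 2023), so Zelove Isles is on daylight time, UTC+03:00.
14:00 UTC + 3h = 17:00 local.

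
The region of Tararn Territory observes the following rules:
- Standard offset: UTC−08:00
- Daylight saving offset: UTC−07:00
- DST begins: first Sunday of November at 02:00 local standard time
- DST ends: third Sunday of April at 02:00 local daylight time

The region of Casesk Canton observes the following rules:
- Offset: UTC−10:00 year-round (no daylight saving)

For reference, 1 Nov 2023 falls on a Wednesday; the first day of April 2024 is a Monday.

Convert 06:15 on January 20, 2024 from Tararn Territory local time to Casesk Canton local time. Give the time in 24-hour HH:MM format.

1 November 2023 is a Wednesday, so the first Sunday is November 5.
1 April 2024 is a Monday, so the first Sunday is April 7 and the third is April 21.
Daylight saving runs 5 November 2023 – 21 April 2024; January 20, 2024 is inside that window, so Tararn Territory is at UTC−07:00.
06:15 Tararn Territory + 7h = 13:15 UTC.
Casesk Canton has no daylight saving, so its offset is UTC−10:00 year-round.
13:15 UTC − 10h = 03:15 Casesk Canton.

03:15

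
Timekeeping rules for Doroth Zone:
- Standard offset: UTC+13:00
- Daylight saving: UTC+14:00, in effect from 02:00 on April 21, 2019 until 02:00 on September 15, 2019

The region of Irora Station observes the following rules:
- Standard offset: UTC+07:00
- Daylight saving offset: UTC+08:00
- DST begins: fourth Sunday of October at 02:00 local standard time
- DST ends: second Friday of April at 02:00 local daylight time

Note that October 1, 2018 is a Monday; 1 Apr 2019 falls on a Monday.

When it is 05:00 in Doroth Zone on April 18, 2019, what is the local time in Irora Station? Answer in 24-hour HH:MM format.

April 18, 2019 does not fall between 21 April and 15 September, so daylight saving is not in effect and Doroth Zone is at UTC+13:00.
05:00 Doroth Zone − 13h = 16:00 UTC (rolling into the previous day, 17 April 2019).
1 October 2018 is a Monday, so the first Sunday is October 7 and the fourth is October 28.
1 April 2019 is a Monday, so the first Friday is April 5 and the second is April 12.
At the standard offset (UTC+07:00), 16:00 UTC + 7h = 23:00 Irora Station standard time.
Daylight saving runs 28 October 2018 – 12 April 2019; the standard-time date in Irora Station, April 17, 2019, is outside that window, so Irora Station is on standard time at UTC+07:00.
16:00 UTC + 7h = 23:00 Irora Station.

23:00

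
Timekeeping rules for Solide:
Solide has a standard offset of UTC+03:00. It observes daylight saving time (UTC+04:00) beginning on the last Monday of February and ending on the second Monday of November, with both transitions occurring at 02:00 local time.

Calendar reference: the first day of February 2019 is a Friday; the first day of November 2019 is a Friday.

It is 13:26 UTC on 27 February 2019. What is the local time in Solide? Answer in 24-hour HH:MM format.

1 February 2019 is a Friday, so Mondays fall on 4, 11, 18, 25; the last is February 25.
1 November 2019 is a Friday, so the first Monday is November 4 and the second is November 11.
At the standard offset (UTC+03:00), 13:26 UTC + 3h = 16:26 Solide standard time.
The standard-time date in Solide, 27 February 2019, lies within the daylight-saving period (25 February – 11 November), so Solide is on daylight time, UTC+04:00.
13:26 UTC + 4h = 17:26 local.

17:26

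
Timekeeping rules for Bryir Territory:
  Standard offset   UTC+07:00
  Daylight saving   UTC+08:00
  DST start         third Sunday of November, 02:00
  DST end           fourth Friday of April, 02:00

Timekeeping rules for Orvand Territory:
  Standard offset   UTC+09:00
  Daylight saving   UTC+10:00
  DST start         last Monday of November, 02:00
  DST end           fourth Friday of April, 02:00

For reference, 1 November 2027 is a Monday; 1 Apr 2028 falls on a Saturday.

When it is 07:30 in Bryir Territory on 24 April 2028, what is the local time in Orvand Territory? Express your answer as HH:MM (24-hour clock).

09:30

1 November 2027 is a Monday, so the first Sunday is November 7 and the third is November 21.
1 April 2028 is a Saturday, so the first Friday is April 7 and the fourth is April 28.
Daylight saving runs 21 November 2027 – 28 April 2028; 24 April 2028 is inside that window, so Bryir Territory is at UTC+08:00.
07:30 Bryir Territory − 8h = 23:30 UTC (rolling into the previous day, 23 April 2028).
1 November 2027 is a Monday, so Mondays fall on 1, 8, 15, 22, 29; the last is November 29.
1 April 2028 is a Saturday, so the first Friday is April 7 and the fourth is April 28.
At the standard offset (UTC+09:00), 23:30 UTC + 9h = 08:30 Orvand Territory standard time (rolling into the next day, 24 April 2028).
The standard-time date in Orvand Territory, 24 April 2028, lies within the daylight-saving period (29 November 2027 – 28 April 2028), so Orvand Territory is on daylight time, UTC+10:00.
23:30 UTC + 10h = 09:30 Orvand Territory (rolling into the next day, 24 April 2028).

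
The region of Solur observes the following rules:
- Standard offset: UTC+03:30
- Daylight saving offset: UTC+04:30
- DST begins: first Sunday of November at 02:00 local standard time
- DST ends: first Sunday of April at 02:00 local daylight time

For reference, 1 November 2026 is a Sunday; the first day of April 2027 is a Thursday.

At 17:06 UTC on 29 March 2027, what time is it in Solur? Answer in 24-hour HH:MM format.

1 November 2026 is a Sunday, so the first Sunday is November 1.
1 April 2027 is a Thursday, so the first Sunday is April 4.
At the standard offset (UTC+03:30), 17:06 UTC + 3h30m = 20:36 Solur standard time.
The standard-time date in Solur, 29 March 2027, lies within the daylight-saving period (1 November 2026 – 4 April 2027), so Solur is on daylight time, UTC+04:30.
17:06 UTC + 4h30m = 21:36 local.

21:36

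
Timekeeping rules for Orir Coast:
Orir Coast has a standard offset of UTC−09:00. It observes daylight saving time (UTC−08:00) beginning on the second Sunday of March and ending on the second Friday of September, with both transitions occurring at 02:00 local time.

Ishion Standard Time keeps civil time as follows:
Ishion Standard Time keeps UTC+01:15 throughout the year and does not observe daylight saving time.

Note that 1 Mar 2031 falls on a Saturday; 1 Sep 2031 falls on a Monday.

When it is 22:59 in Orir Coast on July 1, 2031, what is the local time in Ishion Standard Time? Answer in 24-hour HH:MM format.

08:14

1 March 2031 is a Saturday, so the first Sunday is March 2 and the second is March 9.
1 September 2031 is a Monday, so the first Friday is September 5 and the second is September 12.
July 1, 2031 falls between 9 March and 12 September, so daylight saving is in effect and Orir Coast is at UTC−08:00.
22:59 Orir Coast + 8h = 06:59 UTC (rolling into the next day, 2 July 2031).
Ishion Standard Time stays on UTC+01:15 all year.
06:59 UTC + 1h15m = 08:14 Ishion Standard Time.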